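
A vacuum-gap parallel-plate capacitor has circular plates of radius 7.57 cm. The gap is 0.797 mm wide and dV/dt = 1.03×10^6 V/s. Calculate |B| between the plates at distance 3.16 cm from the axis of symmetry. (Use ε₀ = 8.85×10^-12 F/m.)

With E = V/d, dE/dt = 1.292×10^9 V/(m·s) and πR² = 0.01800 m², giving I_d = ε₀ πR² dE/dt = 2.058×10^-4 A.
∮B·dl = μ₀ I_d,enc with I_d,enc = I_d r²/R² = 3.586×10^-5 A; so B = μ₀ I_d,enc/(2πr) = 2.27×10^-10 T.

2.27×10^-10 T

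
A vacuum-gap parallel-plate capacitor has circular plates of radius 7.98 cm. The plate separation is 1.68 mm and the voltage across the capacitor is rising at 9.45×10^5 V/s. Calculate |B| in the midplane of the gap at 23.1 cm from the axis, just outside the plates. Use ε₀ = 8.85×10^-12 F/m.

I_d = C dV/dt with C = ε₀πR²/d = 1.054×10^-10 F, so I_d = (1.054×10^-10)(9.45×10^5) = 9.960×10^-5 A.
For r ≥ R the full I_d is enclosed: B = μ₀ I_d/(2πr) = (4π×10^-7)(9.960×10^-5)/(2π·0.231) = 8.62×10^-11 T.

8.62×10^-11 T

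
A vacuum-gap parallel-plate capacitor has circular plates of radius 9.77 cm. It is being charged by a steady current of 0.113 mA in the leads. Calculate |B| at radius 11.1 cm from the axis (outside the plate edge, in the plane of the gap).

By continuity the displacement current in the gap matches the conduction current: I_d = 1.13×10^-4 A.
For r ≥ R the full I_d is enclosed: B = μ₀ I_d/(2πr) = (4π×10^-7)(1.13×10^-4)/(2π·0.111) = 2.04×10^-10 T.

2.04×10^-10 T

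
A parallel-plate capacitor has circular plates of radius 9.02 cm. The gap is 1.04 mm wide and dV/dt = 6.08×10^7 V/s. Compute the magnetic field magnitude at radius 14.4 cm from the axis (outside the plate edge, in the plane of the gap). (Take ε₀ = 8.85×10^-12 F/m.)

dE/dt = (dV/dt)/d = 5.846×10^10 V/(m·s); I_d = ε₀(πR²)(dE/dt) = (8.85×10^-12)(0.02556)(5.846×10^10) = 0.01322 A.
For r ≥ R the full I_d is enclosed: B = μ₀ I_d/(2πr) = (4π×10^-7)(0.01322)/(2π·0.144) = 1.84×10^-8 T.

1.84×10^-8 T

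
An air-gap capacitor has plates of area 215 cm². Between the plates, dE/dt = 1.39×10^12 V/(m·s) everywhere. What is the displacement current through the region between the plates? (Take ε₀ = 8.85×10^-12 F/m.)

0.264 A

With a uniform field, Φ_E = EA, so I_d = ε₀ A dE/dt = 0.264 A.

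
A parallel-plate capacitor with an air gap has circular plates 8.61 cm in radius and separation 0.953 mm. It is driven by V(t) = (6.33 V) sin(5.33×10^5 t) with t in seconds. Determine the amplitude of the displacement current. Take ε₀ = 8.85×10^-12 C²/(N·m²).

7.30×10^-4 A

(dE/dt)_max = V₀ω/d = 3.540×10^9 V/(m·s); ω = 5.33×10^5 rad/s.
I_d,max = ε₀ A (dE/dt)_max = (8.85×10^-12)(0.02329)(3.540×10^9) = 7.30×10^-4 A.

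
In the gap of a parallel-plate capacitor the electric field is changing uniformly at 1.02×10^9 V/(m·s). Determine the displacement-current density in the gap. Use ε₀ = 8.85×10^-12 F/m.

J_d = ε₀ dE/dt = (8.85×10^-12)(1.02×10^9) = 9.03×10^-3 A/m².

9.03×10^-3 A/m²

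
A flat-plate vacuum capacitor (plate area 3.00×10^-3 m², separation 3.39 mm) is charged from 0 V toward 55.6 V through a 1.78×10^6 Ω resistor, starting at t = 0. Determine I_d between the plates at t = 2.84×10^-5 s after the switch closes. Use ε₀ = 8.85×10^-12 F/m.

4.07×10^-6 A

With C = ε₀A/d = (8.85×10^-12)(3.00×10^-3)/(3.39×10^-3) = 7.832×10^-12 F, the time constant is τ = RC = 1.394×10^-5 s, so t/τ = 2.037 and e^(−t/τ) = 0.1304.
I_d = I_cond = (V₀/R) e^(−t/τ) = (3.124×10^-5)(0.1304) = 4.07×10^-6 A.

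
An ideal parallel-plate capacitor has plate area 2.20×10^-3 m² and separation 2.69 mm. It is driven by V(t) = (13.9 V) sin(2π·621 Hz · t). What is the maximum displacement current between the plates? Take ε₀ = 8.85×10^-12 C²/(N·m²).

(dE/dt)_max = V₀ω/d = 2.016×10^7 V/(m·s); ω = 2πf = 3902 rad/s.
I_d,max = ε₀ A (dE/dt)_max = (8.85×10^-12)(2.20×10^-3)(2.016×10^7) = 3.93×10^-7 A.

3.93×10^-7 A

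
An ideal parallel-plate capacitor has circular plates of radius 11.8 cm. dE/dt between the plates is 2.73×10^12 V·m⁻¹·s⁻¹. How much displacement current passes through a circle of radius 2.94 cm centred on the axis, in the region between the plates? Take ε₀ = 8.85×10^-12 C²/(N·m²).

0.0656 A

Total displacement current: I_d = ε₀(πR²)(dE/dt) = (8.85×10^-12)(0.04374)(2.73×10^12) = 1.057 A.
The field is uniform, so I_d,enc = I_d (r/R)² = (1.057)(2.94/11.8)² = 0.0656 A.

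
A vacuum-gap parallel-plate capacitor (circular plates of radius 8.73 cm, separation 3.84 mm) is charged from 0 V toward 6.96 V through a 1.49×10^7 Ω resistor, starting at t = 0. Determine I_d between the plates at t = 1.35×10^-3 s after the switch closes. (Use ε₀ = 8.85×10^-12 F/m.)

9.04×10^-8 A

C = ε₀A/d = (8.85×10^-12)(0.02394)/(3.84×10^-3) = 5.517×10^-11 F and τ = RC = 8.220×10^-4 s. I_d in the gap equals the RC charging current.
I_d(t) = (V₀/R) e^(−t/τ) = 4.671×10^-7 · e^(−1.642) = 9.04×10^-8 A.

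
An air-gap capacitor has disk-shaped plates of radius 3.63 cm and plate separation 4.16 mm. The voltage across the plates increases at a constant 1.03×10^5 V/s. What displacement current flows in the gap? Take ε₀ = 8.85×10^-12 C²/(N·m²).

C = ε₀A/d = (8.85×10^-12)(4.140×10^-3)/(4.16×10^-3) = 8.807×10^-12 F.
I_d = C dV/dt = (8.807×10^-12)(1.03×10^5) = 9.07×10^-7 A.

9.07×10^-7 A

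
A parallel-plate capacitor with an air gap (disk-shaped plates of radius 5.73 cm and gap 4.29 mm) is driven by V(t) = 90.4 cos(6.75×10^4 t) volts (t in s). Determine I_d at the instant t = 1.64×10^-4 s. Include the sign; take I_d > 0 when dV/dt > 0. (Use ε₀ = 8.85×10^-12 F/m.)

1.29×10^-4 A

C = ε₀A/d = (8.85×10^-12)(0.01031)/(4.29×10^-3) = 2.127×10^-11 F. dV/dt = V₀ω·−sin(ωt); at ωt = 11.07 rad this factor is 0.9972.
I_d = C dV/dt = (2.127×10^-11)(90.4)(6.75×10^4)(0.9972) = 1.29×10^-4 A.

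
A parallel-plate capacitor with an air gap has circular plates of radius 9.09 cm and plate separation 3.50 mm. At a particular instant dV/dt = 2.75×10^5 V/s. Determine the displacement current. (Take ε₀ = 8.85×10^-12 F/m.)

E = V/d so dE/dt = (dV/dt)/d = 7.857×10^7 V/(m·s), and I_d = ε₀ A dE/dt = (8.85×10^-12)(0.02596)(7.857×10^7) = 1.81×10^-5 A.

1.81×10^-5 A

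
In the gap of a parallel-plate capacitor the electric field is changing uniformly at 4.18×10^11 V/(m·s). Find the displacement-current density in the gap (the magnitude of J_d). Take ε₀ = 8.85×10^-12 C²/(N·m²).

3.70 A/m²

J_d = ε₀ dE/dt = (8.85×10^-12)(4.18×10^11) = 3.70 A/m².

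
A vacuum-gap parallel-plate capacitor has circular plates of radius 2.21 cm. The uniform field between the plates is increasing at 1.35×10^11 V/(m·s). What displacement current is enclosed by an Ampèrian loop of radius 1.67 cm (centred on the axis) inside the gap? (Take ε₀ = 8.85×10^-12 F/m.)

1.05×10^-3 A

Total displacement current: I_d = ε₀(πR²)(dE/dt) = (8.85×10^-12)(1.534×10^-3)(1.35×10^11) = 1.833×10^-3 A.
The field is uniform, so I_d,enc = I_d (r/R)² = (1.833×10^-3)(1.67/2.21)² = 1.05×10^-3 A.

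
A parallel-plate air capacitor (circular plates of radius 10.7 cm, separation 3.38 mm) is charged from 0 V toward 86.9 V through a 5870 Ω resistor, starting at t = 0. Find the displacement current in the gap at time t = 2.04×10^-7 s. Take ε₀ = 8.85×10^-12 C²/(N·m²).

With C = ε₀A/d = (8.85×10^-12)(0.03597)/(3.38×10^-3) = 9.418×10^-11 F, the time constant is τ = RC = 5.528×10^-7 s, so t/τ = 0.3690 and e^(−t/τ) = 0.6914.
I_d = I_cond = (V₀/R) e^(−t/τ) = (0.01480)(0.6914) = 0.0102 A.

0.0102 A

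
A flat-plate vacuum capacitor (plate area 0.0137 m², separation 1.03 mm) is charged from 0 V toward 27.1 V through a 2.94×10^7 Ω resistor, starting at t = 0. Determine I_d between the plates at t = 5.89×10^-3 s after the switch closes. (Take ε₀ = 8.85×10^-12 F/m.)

1.68×10^-7 A

With C = ε₀A/d = (8.85×10^-12)(0.0137)/(1.03×10^-3) = 1.177×10^-10 F, the time constant is τ = RC = 3.460×10^-3 s, so t/τ = 1.702 and e^(−t/τ) = 0.1823.
I_d = I_cond = (V₀/R) e^(−t/τ) = (9.218×10^-7)(0.1823) = 1.68×10^-7 A.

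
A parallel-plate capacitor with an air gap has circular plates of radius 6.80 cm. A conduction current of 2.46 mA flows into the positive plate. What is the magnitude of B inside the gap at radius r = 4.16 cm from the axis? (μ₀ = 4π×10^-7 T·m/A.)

4.43×10^-9 T

Between the plates the displacement current equals the wire current: I_d = 2.46 mA = 2.46×10^-3 A.
∮B·dl = μ₀ I_d,enc with I_d,enc = I_d r²/R² = 9.207×10^-4 A; so B = μ₀ I_d,enc/(2πr) = 4.43×10^-9 T.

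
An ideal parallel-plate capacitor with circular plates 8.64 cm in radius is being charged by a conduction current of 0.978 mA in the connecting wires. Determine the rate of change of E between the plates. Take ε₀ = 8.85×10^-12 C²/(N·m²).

Charge continuity gives I_d = I = 9.78×10^-4 A between the plates.
Inverting I_d = ε₀ A dE/dt gives dE/dt = 9.78×10^-4 / (8.85×10^-12 · 0.02345) = 4.71×10^9 V/(m·s).

4.71×10^9 V/(m·s)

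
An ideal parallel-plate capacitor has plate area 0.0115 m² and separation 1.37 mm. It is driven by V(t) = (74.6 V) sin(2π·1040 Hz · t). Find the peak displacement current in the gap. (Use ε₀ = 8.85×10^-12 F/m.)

3.62×10^-5 A

The displacement current equals the conduction current C dV/dt, which peaks at C V₀ ω.
With C = ε₀A/d = (8.85×10^-12)(0.0115)/(1.37×10^-3) = 7.429×10^-11 F and ω = 2πf = 6535 rad/s, I_d,max = (7.429×10^-11)(74.6)(6535) = 3.62×10^-5 A.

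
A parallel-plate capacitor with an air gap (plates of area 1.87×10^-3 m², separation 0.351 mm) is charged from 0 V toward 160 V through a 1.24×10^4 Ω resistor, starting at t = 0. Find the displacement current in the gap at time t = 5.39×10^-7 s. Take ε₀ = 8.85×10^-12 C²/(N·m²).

5.13×10^-3 A

C = ε₀A/d = (8.85×10^-12)(1.87×10^-3)/(3.51×10^-4) = 4.715×10^-11 F, so τ = RC = 5.847×10^-7 s.
The conduction current is I(t) = (V₀/R) e^(−t/τ), and the displacement current between the plates equals it.
t/τ = 0.9218; I_d = (160/1.24×10^4) · e^(−0.9218) = (0.01290)(0.3978) = 5.13×10^-3 A.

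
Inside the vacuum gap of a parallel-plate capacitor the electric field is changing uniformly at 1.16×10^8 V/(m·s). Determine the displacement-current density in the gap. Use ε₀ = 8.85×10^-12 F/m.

1.03×10^-3 A/m²

J_d = ε₀ dE/dt = (8.85×10^-12)(1.16×10^8) = 1.03×10^-3 A/m².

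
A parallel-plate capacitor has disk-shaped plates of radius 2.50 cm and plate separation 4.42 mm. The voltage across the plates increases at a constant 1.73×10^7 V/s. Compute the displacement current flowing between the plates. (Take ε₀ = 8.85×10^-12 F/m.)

The displacement current equals the charging current C dV/dt. With C = ε₀A/d = (8.85×10^-12)(1.963×10^-3)/(4.42×10^-3) = 3.930×10^-12 F, I_d = (3.930×10^-12)(1.73×10^7) = 6.80×10^-5 A.

6.80×10^-5 A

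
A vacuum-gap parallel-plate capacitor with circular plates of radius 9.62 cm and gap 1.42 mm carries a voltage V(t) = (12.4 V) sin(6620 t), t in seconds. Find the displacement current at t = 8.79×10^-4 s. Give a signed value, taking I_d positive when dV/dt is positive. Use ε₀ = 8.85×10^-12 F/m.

dE/dt = (V₀ω/d)·cos(ωt) with ωt = 5.81898 rad: (12.4)(6620)(0.8942)/(1.42×10^-3) = 5.169×10^7 V/(m·s).
I_d = ε₀ A dE/dt = (8.85×10^-12)(0.02907)(5.169×10^7) = 1.33×10^-5 A.

1.33×10^-5 A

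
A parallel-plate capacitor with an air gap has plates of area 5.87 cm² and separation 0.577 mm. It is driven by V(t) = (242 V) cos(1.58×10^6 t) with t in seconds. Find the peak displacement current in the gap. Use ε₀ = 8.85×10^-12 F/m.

The displacement current equals the conduction current C dV/dt, which peaks at C V₀ ω.
With C = ε₀A/d = (8.85×10^-12)(5.87×10^-4)/(5.77×10^-4) = 9.003×10^-12 F and ω = 1.58×10^6 rad/s, I_d,max = (9.003×10^-12)(242)(1.58×10^6) = 3.44×10^-3 A.

3.44×10^-3 A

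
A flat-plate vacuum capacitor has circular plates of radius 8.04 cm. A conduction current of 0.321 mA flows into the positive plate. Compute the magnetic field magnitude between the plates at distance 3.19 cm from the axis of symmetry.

3.17×10^-10 T

By continuity the displacement current in the gap matches the conduction current: I_d = 3.21×10^-4 A.
For r < R the Ampère–Maxwell law gives B(2πr) = μ₀ I_d (r²/R²), so B = μ₀ I_d r/(2πR²) = (4π×10^-7)(3.21×10^-4)(0.0319)/(2π·0.0804²) = 3.17×10^-10 T.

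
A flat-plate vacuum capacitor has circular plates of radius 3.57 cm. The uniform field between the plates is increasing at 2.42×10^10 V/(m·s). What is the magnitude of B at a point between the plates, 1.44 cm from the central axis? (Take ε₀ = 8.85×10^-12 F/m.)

Through the whole plate area (πR² = 4.004×10^-3 m²), I_d = ε₀ πR² dE/dt = 8.575×10^-4 A.
∮B·dl = μ₀ I_d,enc with I_d,enc = I_d r²/R² = 1.395×10^-4 A; so B = μ₀ I_d,enc/(2πr) = 1.94×10^-9 T.

1.94×10^-9 T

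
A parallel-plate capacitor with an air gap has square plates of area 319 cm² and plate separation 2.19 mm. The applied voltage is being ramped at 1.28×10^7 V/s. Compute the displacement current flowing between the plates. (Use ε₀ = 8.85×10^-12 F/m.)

1.65×10^-3 A

E = V/d so dE/dt = (dV/dt)/d = 5.845×10^9 V/(m·s), and I_d = ε₀ A dE/dt = (8.85×10^-12)(0.0319)(5.845×10^9) = 1.65×10^-3 A.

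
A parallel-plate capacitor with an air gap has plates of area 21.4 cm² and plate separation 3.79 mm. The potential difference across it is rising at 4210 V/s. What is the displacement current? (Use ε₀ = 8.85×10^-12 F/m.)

2.10×10^-8 A

E = V/d so dE/dt = (dV/dt)/d = 1.111×10^6 V/(m·s), and I_d = ε₀ A dE/dt = (8.85×10^-12)(2.14×10^-3)(1.111×10^6) = 2.10×10^-8 A.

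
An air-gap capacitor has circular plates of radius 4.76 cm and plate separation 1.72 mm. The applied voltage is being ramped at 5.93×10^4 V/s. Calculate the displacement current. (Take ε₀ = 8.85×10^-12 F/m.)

2.17×10^-6 A

The field between the plates is E = V/d, so dE/dt = (5.93×10^4)/(1.72×10^-3 m) = 3.448×10^7 V/(m·s).
I_d = ε₀ A (dE/dt) = (8.85×10^-12)(7.118×10^-3)(3.448×10^7) = 2.17×10^-6 A.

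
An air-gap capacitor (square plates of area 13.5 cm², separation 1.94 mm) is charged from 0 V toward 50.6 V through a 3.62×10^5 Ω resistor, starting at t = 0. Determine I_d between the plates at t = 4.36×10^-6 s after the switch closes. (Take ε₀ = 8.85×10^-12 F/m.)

With C = ε₀A/d = (8.85×10^-12)(1.35×10^-3)/(1.94×10^-3) = 6.159×10^-12 F, the time constant is τ = RC = 2.230×10^-6 s, so t/τ = 1.955 and e^(−t/τ) = 0.1416.
I_d = I_cond = (V₀/R) e^(−t/τ) = (1.398×10^-4)(0.1416) = 1.98×10^-5 A.

1.98×10^-5 A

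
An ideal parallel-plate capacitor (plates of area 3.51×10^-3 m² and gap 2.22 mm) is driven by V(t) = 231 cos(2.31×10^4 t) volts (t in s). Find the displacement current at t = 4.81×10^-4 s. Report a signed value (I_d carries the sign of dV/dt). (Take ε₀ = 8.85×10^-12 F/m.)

dE/dt = (V₀ω/d)·−sin(ωt) with ωt = 11.1111 rad: (231)(2.31×10^4)(0.9933)/(2.22×10^-3) = 2.388×10^9 V/(m·s).
I_d = ε₀ A dE/dt = (8.85×10^-12)(3.51×10^-3)(2.388×10^9) = 7.42×10^-5 A.

7.42×10^-5 A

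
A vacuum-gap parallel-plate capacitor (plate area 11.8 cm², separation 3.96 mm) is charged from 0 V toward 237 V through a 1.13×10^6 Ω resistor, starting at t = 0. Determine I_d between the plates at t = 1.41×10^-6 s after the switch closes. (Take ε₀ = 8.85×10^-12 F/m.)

1.31×10^-4 A

C = ε₀A/d = (8.85×10^-12)(1.18×10^-3)/(3.96×10^-3) = 2.637×10^-12 F, so τ = RC = 2.980×10^-6 s.
The conduction current is I(t) = (V₀/R) e^(−t/τ), and the displacement current between the plates equals it.
t/τ = 0.4732; I_d = (237/1.13×10^6) · e^(−0.4732) = (2.097×10^-4)(0.6230) = 1.31×10^-4 A.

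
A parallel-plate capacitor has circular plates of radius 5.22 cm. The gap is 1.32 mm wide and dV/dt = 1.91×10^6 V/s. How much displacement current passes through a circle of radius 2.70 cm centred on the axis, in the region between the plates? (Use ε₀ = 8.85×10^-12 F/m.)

2.93×10^-5 A

With E = V/d, dE/dt = 1.447×10^9 V/(m·s) and πR² = 8.560×10^-3 m², giving I_d = ε₀ πR² dE/dt = 1.096×10^-4 A.
Through an area πr² the displacement current is I_d·(πr²/πR²) = I_d (r/R)² = 2.93×10^-5 A.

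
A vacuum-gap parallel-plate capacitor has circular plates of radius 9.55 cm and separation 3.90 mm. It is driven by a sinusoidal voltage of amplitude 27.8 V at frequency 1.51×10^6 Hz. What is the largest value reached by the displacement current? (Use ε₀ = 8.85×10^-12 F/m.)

(dE/dt)_max = V₀ω/d = 6.763×10^10 V/(m·s); ω = 2πf = 9.488×10^6 rad/s.
I_d,max = ε₀ A (dE/dt)_max = (8.85×10^-12)(0.02865)(6.763×10^10) = 0.0171 A.

0.0171 A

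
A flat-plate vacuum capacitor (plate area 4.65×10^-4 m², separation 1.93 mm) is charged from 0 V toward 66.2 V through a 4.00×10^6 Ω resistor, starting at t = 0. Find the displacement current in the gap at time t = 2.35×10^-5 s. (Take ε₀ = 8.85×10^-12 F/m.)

With C = ε₀A/d = (8.85×10^-12)(4.65×10^-4)/(1.93×10^-3) = 2.132×10^-12 F, the time constant is τ = RC = 8.528×10^-6 s, so t/τ = 2.756 and e^(−t/τ) = 0.06355.
I_d = I_cond = (V₀/R) e^(−t/τ) = (1.655×10^-5)(0.06355) = 1.05×10^-6 A.

1.05×10^-6 A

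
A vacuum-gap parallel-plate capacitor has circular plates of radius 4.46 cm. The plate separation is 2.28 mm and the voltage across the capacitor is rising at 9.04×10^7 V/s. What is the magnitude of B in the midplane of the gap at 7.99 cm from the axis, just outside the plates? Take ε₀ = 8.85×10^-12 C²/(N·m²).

I_d = C dV/dt with C = ε₀πR²/d = 2.426×10^-11 F, so I_d = (2.426×10^-11)(9.04×10^7) = 2.193×10^-3 A.
With r > R the enclosed displacement current is the full I_d; B = μ₀ I_d / (2πr) = 5.49×10^-9 T.

5.49×10^-9 T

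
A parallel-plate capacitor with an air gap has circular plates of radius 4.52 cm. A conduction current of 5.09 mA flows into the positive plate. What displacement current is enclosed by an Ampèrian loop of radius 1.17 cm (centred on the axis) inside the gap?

No conduction current crosses the gap, so I_d there equals the 5.09×10^-3 A in the leads.
Through an area πr² the displacement current is I_d·(πr²/πR²) = I_d (r/R)² = 3.41×10^-4 A.

3.41×10^-4 A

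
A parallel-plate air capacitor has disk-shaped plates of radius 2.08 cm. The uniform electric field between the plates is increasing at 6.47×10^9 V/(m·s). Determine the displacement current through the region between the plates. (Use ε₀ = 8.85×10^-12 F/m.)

With a uniform field, Φ_E = EA, so I_d = ε₀ A dE/dt = 7.78×10^-5 A.

7.78×10^-5 A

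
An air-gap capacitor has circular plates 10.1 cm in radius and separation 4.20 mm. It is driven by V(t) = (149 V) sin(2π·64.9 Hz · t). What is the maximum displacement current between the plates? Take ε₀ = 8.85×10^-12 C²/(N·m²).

The displacement current equals the conduction current C dV/dt, which peaks at C V₀ ω.
With C = ε₀A/d = (8.85×10^-12)(0.03205)/(4.20×10^-3) = 6.753×10^-11 F and ω = 2πf = 407.8 rad/s, I_d,max = (6.753×10^-11)(149)(407.8) = 4.10×10^-6 A.

4.10×10^-6 A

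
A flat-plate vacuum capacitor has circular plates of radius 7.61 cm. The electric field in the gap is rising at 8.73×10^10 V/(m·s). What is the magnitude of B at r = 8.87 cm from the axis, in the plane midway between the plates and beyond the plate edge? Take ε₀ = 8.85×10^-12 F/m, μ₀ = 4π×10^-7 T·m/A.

Total displacement current: I_d = ε₀(πR²)(dE/dt) = (8.85×10^-12)(0.01819)(8.73×10^10) = 0.01405 A.
For r ≥ R the full I_d is enclosed: B = μ₀ I_d/(2πr) = (4π×10^-7)(0.01405)/(2π·0.0887) = 3.17×10^-8 T.

3.17×10^-8 T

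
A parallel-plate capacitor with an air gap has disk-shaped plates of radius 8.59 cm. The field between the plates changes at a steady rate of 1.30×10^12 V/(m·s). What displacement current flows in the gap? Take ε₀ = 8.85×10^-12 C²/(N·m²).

0.267 A

I_d = ε₀ A (dE/dt) = (8.85×10^-12)(0.02318 m²)(1.30×10^12) = 0.267 A.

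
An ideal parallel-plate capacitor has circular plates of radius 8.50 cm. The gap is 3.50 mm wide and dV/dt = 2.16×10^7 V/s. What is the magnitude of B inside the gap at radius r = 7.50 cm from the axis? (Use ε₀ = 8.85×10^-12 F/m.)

2.57×10^-9 T

With E = V/d, dE/dt = 6.171×10^9 V/(m·s) and πR² = 0.02270 m², giving I_d = ε₀ πR² dE/dt = 1.240×10^-3 A.
∮B·dl = μ₀ I_d,enc with I_d,enc = I_d r²/R² = 9.654×10^-4 A; so B = μ₀ I_d,enc/(2πr) = 2.57×10^-9 T.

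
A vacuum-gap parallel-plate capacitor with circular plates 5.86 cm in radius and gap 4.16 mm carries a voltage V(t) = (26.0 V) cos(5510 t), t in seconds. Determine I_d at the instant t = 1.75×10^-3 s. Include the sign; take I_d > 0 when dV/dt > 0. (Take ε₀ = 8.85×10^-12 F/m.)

7.10×10^-7 A

dV/dt = (26.0)(5510)·−sin(9.6425) = 3.095×10^4 V/s.
I_d = C dV/dt with C = ε₀A/d = (8.85×10^-12)(0.01079)/(4.16×10^-3) = 2.295×10^-11 F, so I_d = (2.295×10^-11)(3.095×10^4) = 7.10×10^-7 A.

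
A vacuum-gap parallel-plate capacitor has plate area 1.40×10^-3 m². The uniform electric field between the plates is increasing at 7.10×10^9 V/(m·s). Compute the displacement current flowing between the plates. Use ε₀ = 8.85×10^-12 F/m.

The displacement current is ε₀ times dΦ_E/dt = ε₀ A dE/dt = (8.85×10^-12)(1.40×10^-3)(7.10×10^9) = 8.80×10^-5 A.

8.80×10^-5 A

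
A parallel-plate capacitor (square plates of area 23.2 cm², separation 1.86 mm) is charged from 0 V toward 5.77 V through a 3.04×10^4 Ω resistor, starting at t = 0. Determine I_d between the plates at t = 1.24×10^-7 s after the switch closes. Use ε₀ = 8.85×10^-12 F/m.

1.31×10^-4 A

C = ε₀A/d = (8.85×10^-12)(2.32×10^-3)/(1.86×10^-3) = 1.104×10^-11 F and τ = RC = 3.356×10^-7 s. I_d in the gap equals the RC charging current.
I_d(t) = (V₀/R) e^(−t/τ) = 1.898×10^-4 · e^(−0.3695) = 1.31×10^-4 A.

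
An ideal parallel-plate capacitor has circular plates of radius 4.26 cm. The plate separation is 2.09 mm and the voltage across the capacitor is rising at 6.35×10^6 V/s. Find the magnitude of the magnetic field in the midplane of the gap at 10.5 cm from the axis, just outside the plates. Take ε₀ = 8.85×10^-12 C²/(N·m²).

I_d = C dV/dt with C = ε₀πR²/d = 2.414×10^-11 F, so I_d = (2.414×10^-11)(6.35×10^6) = 1.533×10^-4 A.
For r ≥ R the full I_d is enclosed: B = μ₀ I_d/(2πr) = (4π×10^-7)(1.533×10^-4)/(2π·0.105) = 2.92×10^-10 T.

2.92×10^-10 T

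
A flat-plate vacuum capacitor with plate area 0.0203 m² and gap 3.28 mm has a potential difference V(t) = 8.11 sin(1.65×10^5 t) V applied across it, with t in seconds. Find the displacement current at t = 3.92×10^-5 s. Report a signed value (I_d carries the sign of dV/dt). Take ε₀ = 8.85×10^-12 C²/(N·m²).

dV/dt = (8.11)(1.65×10^5)·cos(6.468) = 1.315×10^6 V/s.
I_d = C dV/dt with C = ε₀A/d = (8.85×10^-12)(0.0203)/(3.28×10^-3) = 5.477×10^-11 F, so I_d = (5.477×10^-11)(1.315×10^6) = 7.20×10^-5 A.

7.20×10^-5 A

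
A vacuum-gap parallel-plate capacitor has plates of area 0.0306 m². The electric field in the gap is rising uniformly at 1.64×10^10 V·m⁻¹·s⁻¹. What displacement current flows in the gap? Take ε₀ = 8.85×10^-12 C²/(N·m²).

I_d = ε₀ A (dE/dt) = (8.85×10^-12)(0.0306 m²)(1.64×10^10) = 4.44×10^-3 A.

4.44×10^-3 A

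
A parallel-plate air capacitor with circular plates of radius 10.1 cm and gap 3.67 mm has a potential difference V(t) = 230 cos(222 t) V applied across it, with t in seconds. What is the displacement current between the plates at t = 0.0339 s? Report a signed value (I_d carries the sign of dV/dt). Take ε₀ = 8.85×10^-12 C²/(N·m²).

dV/dt = (230)(222)·−sin(7.5258) = -4.833×10^4 V/s.
I_d = C dV/dt with C = ε₀A/d = (8.85×10^-12)(0.03205)/(3.67×10^-3) = 7.729×10^-11 F, so I_d = (7.729×10^-11)(-4.833×10^4) = -3.74×10^-6 A.

-3.74×10^-6 A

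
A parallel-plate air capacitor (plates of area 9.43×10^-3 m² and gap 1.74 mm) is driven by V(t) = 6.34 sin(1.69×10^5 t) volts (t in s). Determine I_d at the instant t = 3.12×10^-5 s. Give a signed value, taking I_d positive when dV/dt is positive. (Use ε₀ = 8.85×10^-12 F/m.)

C = ε₀A/d = (8.85×10^-12)(9.43×10^-3)/(1.74×10^-3) = 4.796×10^-11 F. dV/dt = V₀ω·cos(ωt); at ωt = 5.2728 rad this factor is 0.5315.
I_d = C dV/dt = (4.796×10^-11)(6.34)(1.69×10^5)(0.5315) = 2.73×10^-5 A.

2.73×10^-5 A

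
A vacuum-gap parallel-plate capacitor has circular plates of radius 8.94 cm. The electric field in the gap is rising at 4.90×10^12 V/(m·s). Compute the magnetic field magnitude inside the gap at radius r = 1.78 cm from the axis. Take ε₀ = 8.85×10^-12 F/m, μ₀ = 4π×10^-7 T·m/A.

4.85×10^-7 T

Through the whole plate area (πR² = 0.02511 m²), I_d = ε₀ πR² dE/dt = 1.089 A.
An Ampèrian loop of radius r encloses a fraction (r/R)² of I_d. Then B·2πr = μ₀ I_d (r/R)², giving B = μ₀ I_d r/(2πR²) = 4.85×10^-7 T.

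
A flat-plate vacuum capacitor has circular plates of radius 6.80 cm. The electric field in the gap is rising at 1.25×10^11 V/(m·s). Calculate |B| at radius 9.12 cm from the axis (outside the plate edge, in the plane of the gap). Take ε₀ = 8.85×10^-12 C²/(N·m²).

3.52×10^-8 T

Total displacement current: I_d = ε₀(πR²)(dE/dt) = (8.85×10^-12)(0.01453)(1.25×10^11) = 0.01607 A.
Outside the plates the loop encloses all of I_d, so B·2πr = μ₀ I_d and B = 3.52×10^-8 T.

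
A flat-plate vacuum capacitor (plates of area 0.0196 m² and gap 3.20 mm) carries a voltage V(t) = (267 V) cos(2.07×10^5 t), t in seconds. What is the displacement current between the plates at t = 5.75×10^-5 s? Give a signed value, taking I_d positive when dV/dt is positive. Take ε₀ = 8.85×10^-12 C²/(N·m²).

dV/dt = (267)(2.07×10^5)·−sin(11.9025) = 3.406×10^7 V/s.
I_d = C dV/dt with C = ε₀A/d = (8.85×10^-12)(0.0196)/(3.20×10^-3) = 5.421×10^-11 F, so I_d = (5.421×10^-11)(3.406×10^7) = 1.85×10^-3 A.

1.85×10^-3 A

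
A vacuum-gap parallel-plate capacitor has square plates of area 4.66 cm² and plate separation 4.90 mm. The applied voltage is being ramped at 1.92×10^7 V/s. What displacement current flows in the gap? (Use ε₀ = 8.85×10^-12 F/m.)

The displacement current equals the charging current C dV/dt. With C = ε₀A/d = (8.85×10^-12)(4.66×10^-4)/(4.90×10^-3) = 8.417×10^-13 F, I_d = (8.417×10^-13)(1.92×10^7) = 1.62×10^-5 A.

1.62×10^-5 A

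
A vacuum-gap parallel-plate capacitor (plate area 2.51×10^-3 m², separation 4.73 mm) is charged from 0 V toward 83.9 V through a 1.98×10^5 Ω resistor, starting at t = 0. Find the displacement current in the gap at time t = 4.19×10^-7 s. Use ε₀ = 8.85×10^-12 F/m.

2.70×10^-4 A

With C = ε₀A/d = (8.85×10^-12)(2.51×10^-3)/(4.73×10^-3) = 4.696×10^-12 F, the time constant is τ = RC = 9.298×10^-7 s, so t/τ = 0.4506 and e^(−t/τ) = 0.6372.
I_d = I_cond = (V₀/R) e^(−t/τ) = (4.237×10^-4)(0.6372) = 2.70×10^-4 A.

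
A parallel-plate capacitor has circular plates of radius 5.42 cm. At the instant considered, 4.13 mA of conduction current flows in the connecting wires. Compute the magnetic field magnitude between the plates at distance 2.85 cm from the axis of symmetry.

No conduction current crosses the gap, so I_d there equals the 4.13×10^-3 A in the leads.
∮B·dl = μ₀ I_d,enc with I_d,enc = I_d r²/R² = 1.142×10^-3 A; so B = μ₀ I_d,enc/(2πr) = 8.01×10^-9 T.

8.01×10^-9 T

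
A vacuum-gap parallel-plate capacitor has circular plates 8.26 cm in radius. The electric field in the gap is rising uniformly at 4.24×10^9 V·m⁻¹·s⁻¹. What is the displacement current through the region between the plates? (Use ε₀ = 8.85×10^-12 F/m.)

8.04×10^-4 A

I_d = ε₀ A (dE/dt) = (8.85×10^-12)(0.02143 m²)(4.24×10^9) = 8.04×10^-4 A.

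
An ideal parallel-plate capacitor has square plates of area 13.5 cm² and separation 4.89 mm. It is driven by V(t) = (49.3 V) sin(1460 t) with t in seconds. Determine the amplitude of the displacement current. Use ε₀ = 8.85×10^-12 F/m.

1.76×10^-7 A

(dE/dt)_max = V₀ω/d = 1.472×10^7 V/(m·s); ω = 1460 rad/s.
I_d,max = ε₀ A (dE/dt)_max = (8.85×10^-12)(1.35×10^-3)(1.472×10^7) = 1.76×10^-7 A.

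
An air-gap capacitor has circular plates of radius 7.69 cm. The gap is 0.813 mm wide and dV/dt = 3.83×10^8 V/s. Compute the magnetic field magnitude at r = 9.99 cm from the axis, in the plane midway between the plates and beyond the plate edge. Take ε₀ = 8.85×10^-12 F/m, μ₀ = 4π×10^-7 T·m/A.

1.55×10^-7 T

dE/dt = (dV/dt)/d = 4.711×10^11 V/(m·s); I_d = ε₀(πR²)(dE/dt) = (8.85×10^-12)(0.01858)(4.711×10^11) = 0.07746 A.
With r > R the enclosed displacement current is the full I_d; B = μ₀ I_d / (2πr) = 1.55×10^-7 T.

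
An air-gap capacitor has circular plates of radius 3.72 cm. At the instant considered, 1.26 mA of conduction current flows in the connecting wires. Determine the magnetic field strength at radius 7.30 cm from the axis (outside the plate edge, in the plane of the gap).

No conduction current crosses the gap, so I_d there equals the 1.26×10^-3 A in the leads.
With r > R the enclosed displacement current is the full I_d; B = μ₀ I_d / (2πr) = 3.45×10^-9 T.

3.45×10^-9 T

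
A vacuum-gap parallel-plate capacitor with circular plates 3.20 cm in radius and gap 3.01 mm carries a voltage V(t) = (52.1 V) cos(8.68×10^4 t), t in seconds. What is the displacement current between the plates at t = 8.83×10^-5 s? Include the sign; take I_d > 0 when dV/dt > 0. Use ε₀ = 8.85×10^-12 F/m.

-4.20×10^-5 A

dE/dt = (V₀ω/d)·−sin(ωt) with ωt = 7.66444 rad: (52.1)(8.68×10^4)(-0.9821)/(3.01×10^-3) = -1.476×10^9 V/(m·s).
I_d = ε₀ A dE/dt = (8.85×10^-12)(3.217×10^-3)(-1.476×10^9) = -4.20×10^-5 A.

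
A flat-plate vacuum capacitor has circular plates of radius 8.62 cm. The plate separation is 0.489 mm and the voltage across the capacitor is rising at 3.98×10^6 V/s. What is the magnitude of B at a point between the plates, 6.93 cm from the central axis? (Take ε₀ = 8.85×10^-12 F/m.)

With E = V/d, dE/dt = 8.139×10^9 V/(m·s) and πR² = 0.02334 m², giving I_d = ε₀ πR² dE/dt = 1.681×10^-3 A.
For r < R the Ampère–Maxwell law gives B(2πr) = μ₀ I_d (r²/R²), so B = μ₀ I_d r/(2πR²) = (4π×10^-7)(1.681×10^-3)(0.0693)/(2π·0.0862²) = 3.14×10^-9 T.

3.14×10^-9 T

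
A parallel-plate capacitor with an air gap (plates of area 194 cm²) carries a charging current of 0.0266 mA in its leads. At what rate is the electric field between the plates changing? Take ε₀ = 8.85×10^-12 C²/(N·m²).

Charge continuity gives I_d = I = 2.66×10^-5 A between the plates.
Since I_d = ε₀ A dE/dt, dE/dt = I_d/(ε₀A) = (2.66×10^-5)/((8.85×10^-12)(0.0194)) = 1.55×10^8 V/(m·s).

1.55×10^8 V/(m·s)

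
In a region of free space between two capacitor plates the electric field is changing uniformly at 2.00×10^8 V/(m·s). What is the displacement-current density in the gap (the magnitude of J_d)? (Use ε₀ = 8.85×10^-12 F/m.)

The displacement-current density is ε₀ ∂E/∂t = (8.85×10^-12)(2.00×10^8) = 1.77×10^-3 A/m².

1.77×10^-3 A/m²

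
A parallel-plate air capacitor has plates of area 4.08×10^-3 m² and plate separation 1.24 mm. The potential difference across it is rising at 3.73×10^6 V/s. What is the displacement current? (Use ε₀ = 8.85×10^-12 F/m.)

1.09×10^-4 A

E = V/d so dE/dt = (dV/dt)/d = 3.008×10^9 V/(m·s), and I_d = ε₀ A dE/dt = (8.85×10^-12)(4.08×10^-3)(3.008×10^9) = 1.09×10^-4 A.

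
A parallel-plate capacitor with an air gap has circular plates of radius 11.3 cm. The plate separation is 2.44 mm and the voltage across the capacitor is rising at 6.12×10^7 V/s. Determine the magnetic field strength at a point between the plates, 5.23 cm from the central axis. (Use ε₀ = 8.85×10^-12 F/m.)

dE/dt = (dV/dt)/d = 2.508×10^10 V/(m·s); I_d = ε₀(πR²)(dE/dt) = (8.85×10^-12)(0.04011)(2.508×10^10) = 8.903×10^-3 A.
For r < R the Ampère–Maxwell law gives B(2πr) = μ₀ I_d (r²/R²), so B = μ₀ I_d r/(2πR²) = (4π×10^-7)(8.903×10^-3)(0.0523)/(2π·0.113²) = 7.29×10^-9 T.

7.29×10^-9 T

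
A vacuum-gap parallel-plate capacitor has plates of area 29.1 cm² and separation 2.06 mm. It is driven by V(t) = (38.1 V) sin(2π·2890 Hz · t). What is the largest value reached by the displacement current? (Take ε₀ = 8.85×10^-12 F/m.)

(dE/dt)_max = V₀ω/d = 3.359×10^8 V/(m·s); ω = 2πf = 1.816×10^4 rad/s.
I_d,max = ε₀ A (dE/dt)_max = (8.85×10^-12)(2.91×10^-3)(3.359×10^8) = 8.65×10^-6 A.

8.65×10^-6 A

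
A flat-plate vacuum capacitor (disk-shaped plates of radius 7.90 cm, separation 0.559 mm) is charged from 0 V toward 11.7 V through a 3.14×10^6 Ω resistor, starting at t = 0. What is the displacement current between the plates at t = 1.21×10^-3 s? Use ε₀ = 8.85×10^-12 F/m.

1.08×10^-6 A

C = ε₀A/d = (8.85×10^-12)(0.01961)/(5.59×10^-4) = 3.105×10^-10 F and τ = RC = 9.750×10^-4 s. I_d in the gap equals the RC charging current.
I_d(t) = (V₀/R) e^(−t/τ) = 3.726×10^-6 · e^(−1.241) = 1.08×10^-6 A.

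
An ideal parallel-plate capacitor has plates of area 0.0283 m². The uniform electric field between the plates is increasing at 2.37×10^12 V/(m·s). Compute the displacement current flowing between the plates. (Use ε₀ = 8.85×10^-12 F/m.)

0.594 A

I_d = ε₀ A (dE/dt) = (8.85×10^-12)(0.0283 m²)(2.37×10^12) = 0.594 A.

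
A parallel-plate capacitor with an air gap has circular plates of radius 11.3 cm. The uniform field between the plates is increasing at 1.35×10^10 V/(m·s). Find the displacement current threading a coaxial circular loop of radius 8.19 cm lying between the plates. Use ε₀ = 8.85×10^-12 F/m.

I_d = ε₀ dΦ_E/dt = ε₀ πR² (dE/dt) = (8.85×10^-12)(0.04011)(1.35×10^10) = 4.792×10^-3 A through the full plate area.
Since J_d is uniform, the enclosed fraction is (r/R)² = 0.5253, giving I_d,enc = 2.52×10^-3 A.

2.52×10^-3 A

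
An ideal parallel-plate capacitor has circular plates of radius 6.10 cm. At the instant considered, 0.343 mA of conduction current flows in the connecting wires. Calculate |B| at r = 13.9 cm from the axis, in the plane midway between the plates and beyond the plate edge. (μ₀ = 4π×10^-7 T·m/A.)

No conduction current crosses the gap, so I_d there equals the 3.43×10^-4 A in the leads.
Outside the plates the loop encloses all of I_d, so B·2πr = μ₀ I_d and B = 4.94×10^-10 T.

4.94×10^-10 T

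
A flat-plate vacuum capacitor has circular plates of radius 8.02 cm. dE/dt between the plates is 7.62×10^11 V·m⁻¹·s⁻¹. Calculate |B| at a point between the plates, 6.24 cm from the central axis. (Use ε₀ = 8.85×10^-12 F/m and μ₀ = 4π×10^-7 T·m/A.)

Total displacement current: I_d = ε₀(πR²)(dE/dt) = (8.85×10^-12)(0.02021)(7.62×10^11) = 0.1363 A.
An Ampèrian loop of radius r encloses a fraction (r/R)² of I_d. Then B·2πr = μ₀ I_d (r/R)², giving B = μ₀ I_d r/(2πR²) = 2.64×10^-7 T.

2.64×10^-7 T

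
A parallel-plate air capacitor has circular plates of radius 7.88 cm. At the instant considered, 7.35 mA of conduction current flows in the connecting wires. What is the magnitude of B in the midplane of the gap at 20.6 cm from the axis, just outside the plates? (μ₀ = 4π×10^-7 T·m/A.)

No conduction current crosses the gap, so I_d there equals the 7.35×10^-3 A in the leads.
Outside the plates the loop encloses all of I_d, so B·2πr = μ₀ I_d and B = 7.14×10^-9 T.

7.14×10^-9 T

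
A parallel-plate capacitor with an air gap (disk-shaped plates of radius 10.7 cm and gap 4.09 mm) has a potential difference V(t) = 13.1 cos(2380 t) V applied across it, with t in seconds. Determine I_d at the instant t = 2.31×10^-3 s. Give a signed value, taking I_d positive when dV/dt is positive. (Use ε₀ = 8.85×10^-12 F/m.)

1.72×10^-6 A

dV/dt = (13.1)(2380)·−sin(5.4978) = 2.205×10^4 V/s.
I_d = C dV/dt with C = ε₀A/d = (8.85×10^-12)(0.03597)/(4.09×10^-3) = 7.783×10^-11 F, so I_d = (7.783×10^-11)(2.205×10^4) = 1.72×10^-6 A.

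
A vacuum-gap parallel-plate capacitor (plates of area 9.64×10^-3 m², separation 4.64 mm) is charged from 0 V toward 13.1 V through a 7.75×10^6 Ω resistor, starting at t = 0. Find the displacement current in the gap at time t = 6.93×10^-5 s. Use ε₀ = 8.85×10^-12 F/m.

C = ε₀A/d = (8.85×10^-12)(9.64×10^-3)/(4.64×10^-3) = 1.839×10^-11 F, so τ = RC = 1.425×10^-4 s.
The conduction current is I(t) = (V₀/R) e^(−t/τ), and the displacement current between the plates equals it.
t/τ = 0.4863; I_d = (13.1/7.75×10^6) · e^(−0.4863) = (1.690×10^-6)(0.6149) = 1.04×10^-6 A.

1.04×10^-6 A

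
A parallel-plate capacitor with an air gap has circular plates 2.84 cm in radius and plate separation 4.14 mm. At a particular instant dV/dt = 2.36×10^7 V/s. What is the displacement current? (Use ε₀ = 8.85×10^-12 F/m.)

E = V/d so dE/dt = (dV/dt)/d = 5.700×10^9 V/(m·s), and I_d = ε₀ A dE/dt = (8.85×10^-12)(2.534×10^-3)(5.700×10^9) = 1.28×10^-4 A.

1.28×10^-4 A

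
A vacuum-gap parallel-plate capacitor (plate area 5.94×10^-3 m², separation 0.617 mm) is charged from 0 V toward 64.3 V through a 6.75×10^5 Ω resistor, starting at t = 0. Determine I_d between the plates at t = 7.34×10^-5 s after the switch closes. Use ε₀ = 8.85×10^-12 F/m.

C = ε₀A/d = (8.85×10^-12)(5.94×10^-3)/(6.17×10^-4) = 8.520×10^-11 F, so τ = RC = 5.751×10^-5 s.
The conduction current is I(t) = (V₀/R) e^(−t/τ), and the displacement current between the plates equals it.
t/τ = 1.276; I_d = (64.3/6.75×10^5) · e^(−1.276) = (9.526×10^-5)(0.2792) = 2.66×10^-5 A.

2.66×10^-5 A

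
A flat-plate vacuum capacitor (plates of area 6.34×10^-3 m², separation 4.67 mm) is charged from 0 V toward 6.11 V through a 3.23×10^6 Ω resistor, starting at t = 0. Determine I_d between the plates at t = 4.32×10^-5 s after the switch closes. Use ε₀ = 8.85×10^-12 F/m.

6.21×10^-7 A

With C = ε₀A/d = (8.85×10^-12)(6.34×10^-3)/(4.67×10^-3) = 1.201×10^-11 F, the time constant is τ = RC = 3.879×10^-5 s, so t/τ = 1.114 and e^(−t/τ) = 0.3282.
I_d = I_cond = (V₀/R) e^(−t/τ) = (1.892×10^-6)(0.3282) = 6.21×10^-7 A.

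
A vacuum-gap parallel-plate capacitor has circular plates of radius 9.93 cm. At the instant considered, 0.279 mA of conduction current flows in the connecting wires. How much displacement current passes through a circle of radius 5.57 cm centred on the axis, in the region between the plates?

8.78×10^-5 A

By continuity the displacement current in the gap matches the conduction current: I_d = 2.79×10^-4 A.
Through an area πr² the displacement current is I_d·(πr²/πR²) = I_d (r/R)² = 8.78×10^-5 A.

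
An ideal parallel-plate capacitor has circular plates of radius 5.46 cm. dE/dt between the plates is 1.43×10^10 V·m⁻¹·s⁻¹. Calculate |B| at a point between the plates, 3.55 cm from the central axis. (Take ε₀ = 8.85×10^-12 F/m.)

Through the whole plate area (πR² = 9.366×10^-3 m²), I_d = ε₀ πR² dE/dt = 1.185×10^-3 A.
An Ampèrian loop of radius r encloses a fraction (r/R)² of I_d. Then B·2πr = μ₀ I_d (r/R)², giving B = μ₀ I_d r/(2πR²) = 2.82×10^-9 T.

2.82×10^-9 T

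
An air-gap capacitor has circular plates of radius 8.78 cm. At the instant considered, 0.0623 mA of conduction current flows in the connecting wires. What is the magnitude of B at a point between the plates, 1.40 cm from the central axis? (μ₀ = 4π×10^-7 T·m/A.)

No conduction current crosses the gap, so I_d there equals the 6.23×10^-5 A in the leads.
An Ampèrian loop of radius r encloses a fraction (r/R)² of I_d. Then B·2πr = μ₀ I_d (r/R)², giving B = μ₀ I_d r/(2πR²) = 2.26×10^-11 T.

2.26×10^-11 T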